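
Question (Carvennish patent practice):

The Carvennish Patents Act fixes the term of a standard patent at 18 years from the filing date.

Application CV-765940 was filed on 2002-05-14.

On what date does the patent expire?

May 14, 2020

Filing date + 18 years → 14 May 2020.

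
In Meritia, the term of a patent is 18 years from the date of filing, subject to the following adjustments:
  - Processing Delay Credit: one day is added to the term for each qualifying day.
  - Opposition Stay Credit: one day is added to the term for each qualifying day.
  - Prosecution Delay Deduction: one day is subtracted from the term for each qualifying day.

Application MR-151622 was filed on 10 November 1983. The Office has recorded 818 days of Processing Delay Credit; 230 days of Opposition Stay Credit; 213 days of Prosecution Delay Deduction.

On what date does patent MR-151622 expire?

Base term: filing date + 18 years → 10 November 2001.
Processing Delay Credit: +818 days → 6 February 2004.
Opposition Stay Credit: +230 days → 23 September 2004.
Prosecution Delay Deduction: −213 days → 23 February 2004.

2004-02-23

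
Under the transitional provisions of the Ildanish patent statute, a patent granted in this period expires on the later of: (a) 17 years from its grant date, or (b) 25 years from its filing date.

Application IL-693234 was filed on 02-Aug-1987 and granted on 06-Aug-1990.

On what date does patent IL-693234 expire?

(a) grant + 17 years → 6 August 2007.
(b) filing + 25 years → 2 August 2012.
Later of the two: 2 August 2012.

2012-08-02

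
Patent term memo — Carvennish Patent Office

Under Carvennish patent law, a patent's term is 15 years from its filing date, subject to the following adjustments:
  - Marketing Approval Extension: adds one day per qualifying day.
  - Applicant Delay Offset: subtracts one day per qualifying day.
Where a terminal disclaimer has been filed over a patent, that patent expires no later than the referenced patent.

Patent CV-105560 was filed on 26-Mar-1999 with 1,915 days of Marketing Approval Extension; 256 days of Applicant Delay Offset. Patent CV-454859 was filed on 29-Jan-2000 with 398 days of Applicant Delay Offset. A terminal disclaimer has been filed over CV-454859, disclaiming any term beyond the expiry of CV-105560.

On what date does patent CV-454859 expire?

Natural term of CV-454859:
  Base: filing + 15 years → 29 January 2015.
  Applicant Delay Offset: −398 days → 27 December 2013.
Expiry of referenced patent CV-105560:
  Base: filing + 15 years → 26 March 2014.
  Marketing Approval Extension: +1915 days → 23 June 2019.
  Applicant Delay Offset: −256 days → 10 October 2018.
Terminal disclaimer: CV-454859 expires on the earlier of 27 December 2013 and 10 October 2018.

December 27, 2013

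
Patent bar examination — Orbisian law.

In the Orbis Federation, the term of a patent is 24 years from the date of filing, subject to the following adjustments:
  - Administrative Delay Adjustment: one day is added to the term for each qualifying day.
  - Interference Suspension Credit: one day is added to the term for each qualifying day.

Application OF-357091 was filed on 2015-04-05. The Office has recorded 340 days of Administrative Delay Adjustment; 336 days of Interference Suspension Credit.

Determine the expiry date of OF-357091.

2041-02-09

Base term: filing date + 24 years → 5 April 2039.
Administrative Delay Adjustment: +340 days → 10 March 2040.
Interference Suspension Credit: +336 days → 9 February 2041.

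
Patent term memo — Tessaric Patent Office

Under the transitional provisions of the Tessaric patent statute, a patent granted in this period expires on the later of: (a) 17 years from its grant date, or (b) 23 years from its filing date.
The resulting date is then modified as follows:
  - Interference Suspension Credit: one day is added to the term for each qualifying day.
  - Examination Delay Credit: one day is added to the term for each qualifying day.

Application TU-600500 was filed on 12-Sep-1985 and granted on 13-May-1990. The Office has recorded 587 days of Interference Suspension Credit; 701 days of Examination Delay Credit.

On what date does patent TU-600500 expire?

(a) grant + 17 years → 13 May 2007.
(b) filing + 23 years → 12 September 2008.
Later of the two: 12 September 2008.
Interference Suspension Credit: +587 days → 22 April 2010.
Examination Delay Credit: +701 days → 23 March 2012.

2012-03-23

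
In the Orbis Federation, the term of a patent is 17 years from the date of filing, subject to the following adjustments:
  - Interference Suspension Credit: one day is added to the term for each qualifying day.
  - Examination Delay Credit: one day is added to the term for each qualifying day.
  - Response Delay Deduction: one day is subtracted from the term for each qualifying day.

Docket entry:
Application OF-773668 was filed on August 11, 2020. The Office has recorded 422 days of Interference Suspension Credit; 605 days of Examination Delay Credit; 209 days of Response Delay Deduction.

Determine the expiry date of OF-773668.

2039-11-07

Base term: filing date + 17 years → 11 August 2037.
Interference Suspension Credit: +422 days → 7 October 2038.
Examination Delay Credit: +605 days → 3 June 2040.
Response Delay Deduction: −209 days → 7 November 2039.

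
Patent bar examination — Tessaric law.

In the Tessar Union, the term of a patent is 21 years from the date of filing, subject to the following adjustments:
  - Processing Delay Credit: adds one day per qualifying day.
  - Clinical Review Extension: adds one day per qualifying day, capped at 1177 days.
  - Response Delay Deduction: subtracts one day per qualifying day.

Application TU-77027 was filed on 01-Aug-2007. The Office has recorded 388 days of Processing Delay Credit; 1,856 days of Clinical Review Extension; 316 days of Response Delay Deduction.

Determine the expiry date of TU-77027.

January 2, 2032

Base term: filing date + 21 years → 1 August 2028.
Processing Delay Credit: +388 days → 24 August 2029.
Clinical Review Extension: 1856 days claimed exceeds the 1177-day cap, so +1177 days → 13 November 2032.
Response Delay Deduction: −316 days → 2 January 2032.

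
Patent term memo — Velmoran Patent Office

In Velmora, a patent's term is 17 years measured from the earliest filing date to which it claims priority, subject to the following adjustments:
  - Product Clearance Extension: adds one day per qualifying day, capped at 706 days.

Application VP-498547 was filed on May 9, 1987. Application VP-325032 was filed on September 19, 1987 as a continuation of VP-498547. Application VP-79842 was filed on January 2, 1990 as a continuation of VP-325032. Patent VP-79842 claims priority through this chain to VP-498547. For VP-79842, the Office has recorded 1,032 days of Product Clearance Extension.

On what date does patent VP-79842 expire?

Earliest priority filing: 9 May 1987.
Base term: 9 May 1987 + 17 years → 9 May 2004.
Product Clearance Extension: 1032 days claimed exceeds the 706-day cap, so +706 days → 15 April 2006.

April 15, 2006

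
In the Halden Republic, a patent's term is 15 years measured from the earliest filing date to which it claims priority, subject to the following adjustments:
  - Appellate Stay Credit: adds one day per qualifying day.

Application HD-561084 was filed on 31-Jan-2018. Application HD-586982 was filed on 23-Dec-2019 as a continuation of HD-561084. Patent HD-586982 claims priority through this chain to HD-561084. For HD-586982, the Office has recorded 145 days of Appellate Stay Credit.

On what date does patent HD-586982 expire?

Earliest priority filing: 31 January 2018.
Base term: 31 January 2018 + 15 years → 31 January 2033.
Appellate Stay Credit: +145 days → 25 June 2033.

2033-06-25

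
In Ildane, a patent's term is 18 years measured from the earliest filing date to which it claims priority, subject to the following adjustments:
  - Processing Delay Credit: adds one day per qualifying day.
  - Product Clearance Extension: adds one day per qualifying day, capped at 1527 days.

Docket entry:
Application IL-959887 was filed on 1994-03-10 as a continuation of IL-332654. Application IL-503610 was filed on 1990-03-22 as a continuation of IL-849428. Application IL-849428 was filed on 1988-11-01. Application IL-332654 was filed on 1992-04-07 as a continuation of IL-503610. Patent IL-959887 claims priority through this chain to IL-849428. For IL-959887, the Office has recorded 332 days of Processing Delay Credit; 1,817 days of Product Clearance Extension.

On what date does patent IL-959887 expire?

December 4, 2011

Earliest priority filing: 1 November 1988.
Base term: 1 November 1988 + 18 years → 1 November 2006.
Processing Delay Credit: +332 days → 29 September 2007.
Product Clearance Extension: 1817 days claimed exceeds the 1527-day cap, so +1527 days → 4 December 2011.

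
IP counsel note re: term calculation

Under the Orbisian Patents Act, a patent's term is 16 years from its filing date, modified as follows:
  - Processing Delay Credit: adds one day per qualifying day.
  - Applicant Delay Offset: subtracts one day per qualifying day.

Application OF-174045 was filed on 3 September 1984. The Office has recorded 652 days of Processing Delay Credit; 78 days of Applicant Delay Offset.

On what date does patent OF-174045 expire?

2002-03-31

Base term: filing date + 16 years → 3 September 2000.
Processing Delay Credit: +652 days → 17 June 2002.
Applicant Delay Offset: −78 days → 31 March 2002.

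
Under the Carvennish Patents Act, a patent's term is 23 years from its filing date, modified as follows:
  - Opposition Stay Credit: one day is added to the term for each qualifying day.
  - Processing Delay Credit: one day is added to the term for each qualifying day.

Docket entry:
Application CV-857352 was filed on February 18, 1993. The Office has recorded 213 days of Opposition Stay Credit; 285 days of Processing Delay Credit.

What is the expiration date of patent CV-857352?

2017-06-30

Base term: filing date + 23 years → 18 February 2016.
Opposition Stay Credit: +213 days → 18 September 2016.
Processing Delay Credit: +285 days → 30 June 2017.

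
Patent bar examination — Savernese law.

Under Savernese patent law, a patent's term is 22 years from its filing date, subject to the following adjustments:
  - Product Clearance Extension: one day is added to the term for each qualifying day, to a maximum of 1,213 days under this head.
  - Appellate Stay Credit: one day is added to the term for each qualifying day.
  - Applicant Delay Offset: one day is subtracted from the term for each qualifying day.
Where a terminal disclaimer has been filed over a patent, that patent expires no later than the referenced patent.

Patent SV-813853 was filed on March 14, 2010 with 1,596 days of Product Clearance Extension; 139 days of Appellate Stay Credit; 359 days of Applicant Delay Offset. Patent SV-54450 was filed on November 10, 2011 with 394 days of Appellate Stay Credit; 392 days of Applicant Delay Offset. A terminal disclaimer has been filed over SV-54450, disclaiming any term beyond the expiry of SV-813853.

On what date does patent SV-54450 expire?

November 12, 2033

Natural term of SV-54450:
  Base: filing + 22 years → 10 November 2033.
  Appellate Stay Credit: +394 days → 9 December 2034.
  Applicant Delay Offset: −392 days → 12 November 2033.
Expiry of referenced patent SV-813853:
  Base: filing + 22 years → 14 March 2032.
  Product Clearance Extension: 1596 days claimed exceeds the 1213-day cap, so +1213 days → 10 July 2035.
  Appellate Stay Credit: +139 days → 26 November 2035.
  Applicant Delay Offset: −359 days → 2 December 2034.
Terminal disclaimer: SV-54450 expires on the earlier of 12 November 2033 and 2 December 2034.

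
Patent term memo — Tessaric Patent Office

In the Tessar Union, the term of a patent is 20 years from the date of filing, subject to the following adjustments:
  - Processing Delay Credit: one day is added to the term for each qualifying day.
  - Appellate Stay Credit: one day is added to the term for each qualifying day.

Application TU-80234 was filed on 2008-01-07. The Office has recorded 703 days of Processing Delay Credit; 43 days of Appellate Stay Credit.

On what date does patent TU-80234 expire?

January 22, 2030

Base term: filing date + 20 years → 7 January 2028.
Processing Delay Credit: +703 days → 10 December 2029.
Appellate Stay Credit: +43 days → 22 January 2030.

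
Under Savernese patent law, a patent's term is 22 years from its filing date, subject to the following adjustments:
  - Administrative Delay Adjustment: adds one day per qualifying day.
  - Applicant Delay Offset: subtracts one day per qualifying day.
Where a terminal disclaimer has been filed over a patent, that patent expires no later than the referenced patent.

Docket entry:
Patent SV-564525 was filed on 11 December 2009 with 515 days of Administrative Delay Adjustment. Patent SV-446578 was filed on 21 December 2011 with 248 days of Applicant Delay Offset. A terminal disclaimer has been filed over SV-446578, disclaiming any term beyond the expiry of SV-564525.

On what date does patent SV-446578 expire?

Natural term of SV-446578:
  Base: filing + 22 years → 21 December 2033.
  Applicant Delay Offset: −248 days → 17 April 2033.
Expiry of referenced patent SV-564525:
  Base: filing + 22 years → 11 December 2031.
  Administrative Delay Adjustment: +515 days → 9 May 2033.
Terminal disclaimer: SV-446578 expires on the earlier of 17 April 2033 and 9 May 2033.

2033-04-17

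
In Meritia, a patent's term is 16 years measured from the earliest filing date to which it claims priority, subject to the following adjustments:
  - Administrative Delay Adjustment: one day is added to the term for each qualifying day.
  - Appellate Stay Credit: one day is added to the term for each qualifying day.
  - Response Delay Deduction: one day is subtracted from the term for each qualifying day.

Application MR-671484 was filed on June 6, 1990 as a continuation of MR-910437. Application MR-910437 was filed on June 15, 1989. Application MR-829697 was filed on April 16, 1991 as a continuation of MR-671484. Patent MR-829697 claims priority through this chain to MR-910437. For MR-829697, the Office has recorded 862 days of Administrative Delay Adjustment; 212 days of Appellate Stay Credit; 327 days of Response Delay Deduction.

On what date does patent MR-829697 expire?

Earliest priority filing: 15 June 1989.
Base term: 15 June 1989 + 16 years → 15 June 2005.
Administrative Delay Adjustment: +862 days → 25 October 2007.
Appellate Stay Credit: +212 days → 24 May 2008.
Response Delay Deduction: −327 days → 2 July 2007.

2007-07-02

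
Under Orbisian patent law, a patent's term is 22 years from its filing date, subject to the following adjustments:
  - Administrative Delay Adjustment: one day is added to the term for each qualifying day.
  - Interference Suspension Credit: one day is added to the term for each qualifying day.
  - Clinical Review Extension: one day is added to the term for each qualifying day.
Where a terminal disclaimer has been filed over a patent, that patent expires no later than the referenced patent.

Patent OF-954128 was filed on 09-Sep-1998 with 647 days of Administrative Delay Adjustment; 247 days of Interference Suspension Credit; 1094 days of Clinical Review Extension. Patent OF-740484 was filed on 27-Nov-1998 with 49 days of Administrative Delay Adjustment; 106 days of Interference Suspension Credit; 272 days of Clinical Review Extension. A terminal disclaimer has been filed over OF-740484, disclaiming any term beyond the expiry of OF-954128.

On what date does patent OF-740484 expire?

Natural term of OF-740484:
  Base: filing + 22 years → 27 November 2020.
  Administrative Delay Adjustment: +49 days → 15 January 2021.
  Interference Suspension Credit: +106 days → 1 May 2021.
  Clinical Review Extension: +272 days → 28 January 2022.
Expiry of referenced patent OF-954128:
  Base: filing + 22 years → 9 September 2020.
  Administrative Delay Adjustment: +647 days → 18 June 2022.
  Interference Suspension Credit: +247 days → 20 February 2023.
  Clinical Review Extension: +1094 days → 18 February 2026.
Terminal disclaimer: OF-740484 expires on the earlier of 28 January 2022 and 18 February 2026.

2022-01-28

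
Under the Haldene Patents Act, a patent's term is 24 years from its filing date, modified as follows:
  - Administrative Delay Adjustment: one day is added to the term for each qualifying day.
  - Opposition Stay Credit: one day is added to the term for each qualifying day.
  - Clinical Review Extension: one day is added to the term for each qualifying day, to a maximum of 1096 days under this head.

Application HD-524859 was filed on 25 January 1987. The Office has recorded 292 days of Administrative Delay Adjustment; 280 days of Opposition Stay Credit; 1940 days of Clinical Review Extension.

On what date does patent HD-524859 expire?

Base term: filing date + 24 years → 25 January 2011.
Administrative Delay Adjustment: +292 days → 13 November 2011.
Opposition Stay Credit: +280 days → 19 August 2012.
Clinical Review Extension: 1940 days claimed exceeds the 1096-day cap, so +1096 days → 20 August 2015.

2015-08-20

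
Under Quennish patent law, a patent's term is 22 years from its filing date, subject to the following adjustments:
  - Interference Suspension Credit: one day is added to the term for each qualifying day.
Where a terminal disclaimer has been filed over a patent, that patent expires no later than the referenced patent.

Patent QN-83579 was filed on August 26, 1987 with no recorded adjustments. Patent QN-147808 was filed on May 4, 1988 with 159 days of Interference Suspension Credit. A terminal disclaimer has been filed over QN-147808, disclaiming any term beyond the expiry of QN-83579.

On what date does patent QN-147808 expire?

Natural term of QN-147808:
  Base: filing + 22 years → 4 May 2010.
  Interference Suspension Credit: +159 days → 10 October 2010.
Expiry of referenced patent QN-83579:
  Base: filing + 22 years → 26 August 2009.
Terminal disclaimer: QN-147808 expires on the earlier of 10 October 2010 and 26 August 2009.

August 26, 2009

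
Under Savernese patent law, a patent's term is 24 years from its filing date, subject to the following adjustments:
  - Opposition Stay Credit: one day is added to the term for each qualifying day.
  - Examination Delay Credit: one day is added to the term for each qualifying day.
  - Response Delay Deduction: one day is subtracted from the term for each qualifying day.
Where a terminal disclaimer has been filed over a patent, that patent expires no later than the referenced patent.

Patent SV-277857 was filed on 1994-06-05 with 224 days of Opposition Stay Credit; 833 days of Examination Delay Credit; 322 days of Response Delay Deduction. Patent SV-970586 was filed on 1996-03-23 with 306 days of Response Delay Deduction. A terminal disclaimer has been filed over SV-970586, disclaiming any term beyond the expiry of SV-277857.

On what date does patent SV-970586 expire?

Natural term of SV-970586:
  Base: filing + 24 years → 23 March 2020.
  Response Delay Deduction: −306 days → 22 May 2019.
Expiry of referenced patent SV-277857:
  Base: filing + 24 years → 5 June 2018.
  Opposition Stay Credit: +224 days → 15 January 2019.
  Examination Delay Credit: +833 days → 27 April 2021.
  Response Delay Deduction: −322 days → 9 June 2020.
Terminal disclaimer: SV-970586 expires on the earlier of 22 May 2019 and 9 June 2020.

May 22, 2019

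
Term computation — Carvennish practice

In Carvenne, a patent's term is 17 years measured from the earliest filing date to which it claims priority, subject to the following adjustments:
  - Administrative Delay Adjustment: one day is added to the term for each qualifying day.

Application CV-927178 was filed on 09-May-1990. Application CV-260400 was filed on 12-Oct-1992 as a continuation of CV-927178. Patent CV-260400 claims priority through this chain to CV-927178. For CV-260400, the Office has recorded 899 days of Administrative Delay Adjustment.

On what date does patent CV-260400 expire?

October 24, 2009

Earliest priority filing: 9 May 1990.
Base term: 9 May 1990 + 17 years → 9 May 2007.
Administrative Delay Adjustment: +899 days → 24 October 2009.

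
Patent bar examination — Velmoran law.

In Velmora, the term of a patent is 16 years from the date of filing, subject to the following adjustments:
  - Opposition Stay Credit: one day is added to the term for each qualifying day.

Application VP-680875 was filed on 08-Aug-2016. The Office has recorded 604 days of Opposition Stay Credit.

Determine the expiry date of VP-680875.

April 4, 2034

Base term: filing date + 16 years → 8 August 2032.
Opposition Stay Credit: +604 days → 4 April 2034.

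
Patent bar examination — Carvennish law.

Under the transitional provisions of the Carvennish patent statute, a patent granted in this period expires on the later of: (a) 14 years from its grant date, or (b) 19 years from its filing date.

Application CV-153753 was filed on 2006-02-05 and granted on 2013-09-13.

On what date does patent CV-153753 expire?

2027-09-13

(a) grant + 14 years → 13 September 2027.
(b) filing + 19 years → 5 February 2025.
Later of the two: 13 September 2027.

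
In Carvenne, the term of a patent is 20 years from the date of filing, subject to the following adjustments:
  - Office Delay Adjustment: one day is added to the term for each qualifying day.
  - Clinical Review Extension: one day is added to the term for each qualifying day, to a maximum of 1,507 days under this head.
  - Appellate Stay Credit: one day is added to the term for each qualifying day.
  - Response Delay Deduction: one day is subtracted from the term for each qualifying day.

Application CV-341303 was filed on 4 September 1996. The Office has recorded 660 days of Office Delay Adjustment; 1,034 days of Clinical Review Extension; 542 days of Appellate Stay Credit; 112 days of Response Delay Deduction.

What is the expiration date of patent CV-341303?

June 29, 2022

Base term: filing date + 20 years → 4 September 2016.
Office Delay Adjustment: +660 days → 26 June 2018.
Clinical Review Extension: 1034 days (within the 1507-day cap) → +1034 days → 25 April 2021.
Appellate Stay Credit: +542 days → 19 October 2022.
Response Delay Deduction: −112 days → 29 June 2022.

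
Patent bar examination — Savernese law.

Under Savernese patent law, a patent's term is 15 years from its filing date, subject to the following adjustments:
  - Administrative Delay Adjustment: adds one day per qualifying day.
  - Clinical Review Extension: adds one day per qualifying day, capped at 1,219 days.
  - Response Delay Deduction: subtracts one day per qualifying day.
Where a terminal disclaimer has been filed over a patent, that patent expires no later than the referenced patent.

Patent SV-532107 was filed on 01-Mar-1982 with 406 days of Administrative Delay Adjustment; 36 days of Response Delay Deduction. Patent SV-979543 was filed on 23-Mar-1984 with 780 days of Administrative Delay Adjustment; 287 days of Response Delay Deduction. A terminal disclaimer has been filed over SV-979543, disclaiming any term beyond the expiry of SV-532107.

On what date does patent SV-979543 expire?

Natural term of SV-979543:
  Base: filing + 15 years → 23 March 1999.
  Administrative Delay Adjustment: +780 days → 11 May 2001.
  Response Delay Deduction: −287 days → 28 July 2000.
Expiry of referenced patent SV-532107:
  Base: filing + 15 years → 1 March 1997.
  Administrative Delay Adjustment: +406 days → 11 April 1998.
  Response Delay Deduction: −36 days → 6 March 1998.
Terminal disclaimer: SV-979543 expires on the earlier of 28 July 2000 and 6 March 1998.

March 6, 1998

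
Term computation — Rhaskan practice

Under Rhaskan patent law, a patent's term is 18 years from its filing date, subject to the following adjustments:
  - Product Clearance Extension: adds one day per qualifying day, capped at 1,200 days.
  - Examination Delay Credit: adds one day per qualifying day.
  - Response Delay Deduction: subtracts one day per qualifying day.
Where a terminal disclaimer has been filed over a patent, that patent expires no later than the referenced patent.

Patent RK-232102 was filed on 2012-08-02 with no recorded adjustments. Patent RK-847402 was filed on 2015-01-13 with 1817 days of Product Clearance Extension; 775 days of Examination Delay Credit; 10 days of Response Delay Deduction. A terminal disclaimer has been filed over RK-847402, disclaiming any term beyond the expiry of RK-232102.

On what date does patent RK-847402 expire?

August 2, 2030

Natural term of RK-847402:
  Base: filing + 18 years → 13 January 2033.
  Product Clearance Extension: 1817 days claimed exceeds the 1200-day cap, so +1200 days → 27 April 2036.
  Examination Delay Credit: +775 days → 11 June 2038.
  Response Delay Deduction: −10 days → 1 June 2038.
Expiry of referenced patent RK-232102:
  Base: filing + 18 years → 2 August 2030.
Terminal disclaimer: RK-847402 expires on the earlier of 1 June 2038 and 2 August 2030.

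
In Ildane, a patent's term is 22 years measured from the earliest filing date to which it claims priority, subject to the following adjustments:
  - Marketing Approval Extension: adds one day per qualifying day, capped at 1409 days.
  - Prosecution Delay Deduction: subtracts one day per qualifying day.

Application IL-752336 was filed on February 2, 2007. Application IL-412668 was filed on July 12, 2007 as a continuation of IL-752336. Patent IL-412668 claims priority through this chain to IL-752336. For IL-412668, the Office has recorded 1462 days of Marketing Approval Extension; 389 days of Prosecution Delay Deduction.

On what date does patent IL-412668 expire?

November 19, 2031

Earliest priority filing: 2 February 2007.
Base term: 2 February 2007 + 22 years → 2 February 2029.
Marketing Approval Extension: 1462 days claimed exceeds the 1409-day cap, so +1409 days → 12 December 2032.
Prosecution Delay Deduction: −389 days → 19 November 2031.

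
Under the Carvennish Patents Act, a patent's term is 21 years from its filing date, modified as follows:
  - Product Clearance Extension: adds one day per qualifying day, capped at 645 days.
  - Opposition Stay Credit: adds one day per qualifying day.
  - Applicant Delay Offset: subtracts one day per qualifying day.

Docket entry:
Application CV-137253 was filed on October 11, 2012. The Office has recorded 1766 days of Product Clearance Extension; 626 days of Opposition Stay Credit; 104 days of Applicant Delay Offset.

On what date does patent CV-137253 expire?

Base term: filing date + 21 years → 11 October 2033.
Product Clearance Extension: 1766 days claimed exceeds the 645-day cap, so +645 days → 18 July 2035.
Opposition Stay Credit: +626 days → 4 April 2037.
Applicant Delay Offset: −104 days → 21 December 2036.

December 21, 2036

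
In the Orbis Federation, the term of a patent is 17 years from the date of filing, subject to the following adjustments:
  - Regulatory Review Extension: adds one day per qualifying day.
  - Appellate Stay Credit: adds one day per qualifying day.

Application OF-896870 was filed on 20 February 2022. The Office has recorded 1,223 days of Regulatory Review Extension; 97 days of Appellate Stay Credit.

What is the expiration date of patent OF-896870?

2042-10-02

Base term: filing date + 17 years → 20 February 2039.
Regulatory Review Extension: +1223 days → 27 June 2042.
Appellate Stay Credit: +97 days → 2 October 2042.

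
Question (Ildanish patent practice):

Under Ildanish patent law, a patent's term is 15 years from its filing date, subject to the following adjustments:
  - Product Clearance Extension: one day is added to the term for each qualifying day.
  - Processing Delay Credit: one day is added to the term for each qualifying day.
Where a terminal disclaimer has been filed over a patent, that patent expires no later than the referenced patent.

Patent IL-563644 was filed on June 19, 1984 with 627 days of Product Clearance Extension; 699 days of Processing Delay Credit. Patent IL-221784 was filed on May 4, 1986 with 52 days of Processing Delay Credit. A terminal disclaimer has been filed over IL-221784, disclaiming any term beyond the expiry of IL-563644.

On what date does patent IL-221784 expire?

Natural term of IL-221784:
  Base: filing + 15 years → 4 May 2001.
  Processing Delay Credit: +52 days → 25 June 2001.
Expiry of referenced patent IL-563644:
  Base: filing + 15 years → 19 June 1999.
  Product Clearance Extension: +627 days → 7 March 2001.
  Processing Delay Credit: +699 days → 4 February 2003.
Terminal disclaimer: IL-221784 expires on the earlier of 25 June 2001 and 4 February 2003.

June 25, 2001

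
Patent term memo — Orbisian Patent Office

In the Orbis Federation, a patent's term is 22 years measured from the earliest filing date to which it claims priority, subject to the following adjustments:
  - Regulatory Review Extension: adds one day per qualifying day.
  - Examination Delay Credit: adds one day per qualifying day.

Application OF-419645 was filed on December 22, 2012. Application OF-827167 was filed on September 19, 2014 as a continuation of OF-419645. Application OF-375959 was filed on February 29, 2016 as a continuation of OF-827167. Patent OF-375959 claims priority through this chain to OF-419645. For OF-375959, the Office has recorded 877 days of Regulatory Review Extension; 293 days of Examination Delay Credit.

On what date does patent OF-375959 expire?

March 6, 2038

Earliest priority filing: 22 December 2012.
Base term: 22 December 2012 + 22 years → 22 December 2034.
Regulatory Review Extension: +877 days → 17 May 2037.
Examination Delay Credit: +293 days → 6 March 2038.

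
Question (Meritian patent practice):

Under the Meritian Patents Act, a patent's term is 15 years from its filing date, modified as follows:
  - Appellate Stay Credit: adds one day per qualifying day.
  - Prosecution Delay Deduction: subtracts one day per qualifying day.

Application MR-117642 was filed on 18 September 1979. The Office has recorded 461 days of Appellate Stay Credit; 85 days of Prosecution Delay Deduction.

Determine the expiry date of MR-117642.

September 29, 1995

Base term: filing date + 15 years → 18 September 1994.
Appellate Stay Credit: +461 days → 23 December 1995.
Prosecution Delay Deduction: −85 days → 29 September 1995.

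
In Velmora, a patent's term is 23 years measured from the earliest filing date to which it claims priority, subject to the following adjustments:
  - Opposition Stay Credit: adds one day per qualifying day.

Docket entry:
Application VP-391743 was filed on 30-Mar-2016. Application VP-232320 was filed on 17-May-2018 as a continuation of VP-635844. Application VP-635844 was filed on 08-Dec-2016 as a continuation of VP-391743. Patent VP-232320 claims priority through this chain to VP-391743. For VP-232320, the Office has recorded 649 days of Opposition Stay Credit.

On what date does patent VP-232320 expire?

Earliest priority filing: 30 March 2016.
Base term: 30 March 2016 + 23 years → 30 March 2039.
Opposition Stay Credit: +649 days → 7 January 2041.

2041-01-07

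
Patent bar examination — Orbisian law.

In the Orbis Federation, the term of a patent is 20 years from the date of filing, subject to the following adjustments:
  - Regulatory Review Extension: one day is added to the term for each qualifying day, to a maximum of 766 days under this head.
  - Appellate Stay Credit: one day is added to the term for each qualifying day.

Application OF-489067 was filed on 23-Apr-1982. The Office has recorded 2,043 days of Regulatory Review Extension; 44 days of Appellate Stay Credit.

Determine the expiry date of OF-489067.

2004-07-11

Base term: filing date + 20 years → 23 April 2002.
Regulatory Review Extension: 2043 days claimed exceeds the 766-day cap, so +766 days → 28 May 2004.
Appellate Stay Credit: +44 days → 11 July 2004.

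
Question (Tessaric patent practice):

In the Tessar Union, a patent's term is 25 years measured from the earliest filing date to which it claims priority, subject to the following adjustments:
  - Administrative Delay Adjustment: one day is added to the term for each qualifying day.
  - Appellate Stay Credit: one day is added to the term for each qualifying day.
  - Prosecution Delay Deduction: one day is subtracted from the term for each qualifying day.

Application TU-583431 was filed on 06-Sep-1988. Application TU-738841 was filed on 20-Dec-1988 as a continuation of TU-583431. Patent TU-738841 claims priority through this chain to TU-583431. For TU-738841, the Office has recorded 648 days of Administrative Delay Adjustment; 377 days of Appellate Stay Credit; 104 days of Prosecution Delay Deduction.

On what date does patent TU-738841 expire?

Earliest priority filing: 6 September 1988.
Base term: 6 September 1988 + 25 years → 6 September 2013.
Administrative Delay Adjustment: +648 days → 16 June 2015.
Appellate Stay Credit: +377 days → 27 June 2016.
Prosecution Delay Deduction: −104 days → 15 March 2016.

March 15, 2016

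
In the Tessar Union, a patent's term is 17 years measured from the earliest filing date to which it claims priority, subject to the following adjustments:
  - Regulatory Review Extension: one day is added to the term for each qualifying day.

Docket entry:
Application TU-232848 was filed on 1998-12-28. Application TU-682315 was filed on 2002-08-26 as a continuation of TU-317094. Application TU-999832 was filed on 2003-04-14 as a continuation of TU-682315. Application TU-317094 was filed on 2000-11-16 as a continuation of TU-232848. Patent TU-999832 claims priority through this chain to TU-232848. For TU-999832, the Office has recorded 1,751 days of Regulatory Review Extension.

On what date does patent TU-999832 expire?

Earliest priority filing: 28 December 1998.
Base term: 28 December 1998 + 17 years → 28 December 2015.
Regulatory Review Extension: +1751 days → 13 October 2020.

October 13, 2020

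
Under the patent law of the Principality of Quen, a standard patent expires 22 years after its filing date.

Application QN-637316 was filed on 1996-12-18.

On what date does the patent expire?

2018-12-18

Filing date + 22 years → 18 December 2018.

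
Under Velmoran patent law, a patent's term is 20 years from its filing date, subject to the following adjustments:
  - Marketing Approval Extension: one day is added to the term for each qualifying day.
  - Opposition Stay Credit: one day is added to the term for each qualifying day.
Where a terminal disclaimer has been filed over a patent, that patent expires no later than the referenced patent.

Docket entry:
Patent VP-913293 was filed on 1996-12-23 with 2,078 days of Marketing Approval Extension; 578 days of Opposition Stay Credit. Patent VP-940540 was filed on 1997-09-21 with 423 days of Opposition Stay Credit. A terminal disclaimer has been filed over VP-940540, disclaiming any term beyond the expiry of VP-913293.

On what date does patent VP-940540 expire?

November 18, 2018

Natural term of VP-940540:
  Base: filing + 20 years → 21 September 2017.
  Opposition Stay Credit: +423 days → 18 November 2018.
Expiry of referenced patent VP-913293:
  Base: filing + 20 years → 23 December 2016.
  Marketing Approval Extension: +2078 days → 1 September 2022.
  Opposition Stay Credit: +578 days → 1 April 2024.
Terminal disclaimer: VP-940540 expires on the earlier of 18 November 2018 and 1 April 2024.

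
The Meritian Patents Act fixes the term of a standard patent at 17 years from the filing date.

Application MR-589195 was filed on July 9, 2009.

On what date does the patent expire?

Filing date + 17 years → 9 July 2026.

July 9, 2026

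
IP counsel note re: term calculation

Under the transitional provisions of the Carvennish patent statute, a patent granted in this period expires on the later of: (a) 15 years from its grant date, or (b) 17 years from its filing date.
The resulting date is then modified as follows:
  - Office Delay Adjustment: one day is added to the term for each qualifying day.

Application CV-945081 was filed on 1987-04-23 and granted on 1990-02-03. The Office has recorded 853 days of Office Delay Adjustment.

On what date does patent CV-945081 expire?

(a) grant + 15 years → 3 February 2005.
(b) filing + 17 years → 23 April 2004.
Later of the two: 3 February 2005.
Office Delay Adjustment: +853 days → 6 June 2007.

June 6, 2007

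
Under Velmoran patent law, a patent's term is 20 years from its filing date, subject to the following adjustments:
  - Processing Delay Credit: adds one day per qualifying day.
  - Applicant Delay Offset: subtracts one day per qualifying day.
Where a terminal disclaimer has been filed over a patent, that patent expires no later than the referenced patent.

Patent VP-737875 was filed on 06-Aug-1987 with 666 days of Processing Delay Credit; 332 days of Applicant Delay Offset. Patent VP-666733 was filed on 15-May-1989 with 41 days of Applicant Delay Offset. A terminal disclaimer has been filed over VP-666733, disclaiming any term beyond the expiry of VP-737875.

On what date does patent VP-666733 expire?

Natural term of VP-666733:
  Base: filing + 20 years → 15 May 2009.
  Applicant Delay Offset: −41 days → 4 April 2009.
Expiry of referenced patent VP-737875:
  Base: filing + 20 years → 6 August 2007.
  Processing Delay Credit: +666 days → 2 June 2009.
  Applicant Delay Offset: −332 days → 5 July 2008.
Terminal disclaimer: VP-666733 expires on the earlier of 4 April 2009 and 5 July 2008.

July 5, 2008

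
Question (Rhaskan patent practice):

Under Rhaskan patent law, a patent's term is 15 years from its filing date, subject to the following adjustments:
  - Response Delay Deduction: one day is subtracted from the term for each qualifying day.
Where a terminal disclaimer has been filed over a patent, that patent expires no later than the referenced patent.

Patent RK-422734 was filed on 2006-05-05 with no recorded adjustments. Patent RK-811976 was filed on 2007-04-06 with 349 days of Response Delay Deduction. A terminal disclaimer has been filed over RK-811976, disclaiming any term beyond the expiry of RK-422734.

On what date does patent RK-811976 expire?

Natural term of RK-811976:
  Base: filing + 15 years → 6 April 2022.
  Response Delay Deduction: −349 days → 22 April 2021.
Expiry of referenced patent RK-422734:
  Base: filing + 15 years → 5 May 2021.
Terminal disclaimer: RK-811976 expires on the earlier of 22 April 2021 and 5 May 2021.

April 22, 2021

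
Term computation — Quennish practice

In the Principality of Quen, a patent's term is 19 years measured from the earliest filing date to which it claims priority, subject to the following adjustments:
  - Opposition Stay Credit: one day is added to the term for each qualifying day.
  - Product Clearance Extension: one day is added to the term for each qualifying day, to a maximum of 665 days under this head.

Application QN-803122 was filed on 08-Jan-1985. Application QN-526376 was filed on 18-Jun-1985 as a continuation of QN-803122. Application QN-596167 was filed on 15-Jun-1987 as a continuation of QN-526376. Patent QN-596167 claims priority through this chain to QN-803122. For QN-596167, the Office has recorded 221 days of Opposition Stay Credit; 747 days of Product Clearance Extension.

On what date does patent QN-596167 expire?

2006-06-12

Earliest priority filing: 8 January 1985.
Base term: 8 January 1985 + 19 years → 8 January 2004.
Opposition Stay Credit: +221 days → 16 August 2004.
Product Clearance Extension: 747 days claimed exceeds the 665-day cap, so +665 days → 12 June 2006.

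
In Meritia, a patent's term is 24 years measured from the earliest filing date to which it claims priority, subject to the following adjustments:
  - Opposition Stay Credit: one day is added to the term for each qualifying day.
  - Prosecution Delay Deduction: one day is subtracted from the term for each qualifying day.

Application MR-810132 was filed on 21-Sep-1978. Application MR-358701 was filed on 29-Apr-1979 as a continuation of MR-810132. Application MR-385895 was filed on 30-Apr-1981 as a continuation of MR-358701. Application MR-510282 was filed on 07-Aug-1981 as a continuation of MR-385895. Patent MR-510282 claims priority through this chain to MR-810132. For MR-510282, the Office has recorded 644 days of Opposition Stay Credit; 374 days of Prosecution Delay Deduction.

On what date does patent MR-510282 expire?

Earliest priority filing: 21 September 1978.
Base term: 21 September 1978 + 24 years → 21 September 2002.
Opposition Stay Credit: +644 days → 26 June 2004.
Prosecution Delay Deduction: −374 days → 18 June 2003.

June 18, 2003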